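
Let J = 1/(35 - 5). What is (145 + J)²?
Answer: 18931201/900 ≈ 21035.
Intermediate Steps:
J = 1/30 ≈ 0.033333
(145 + J)² = (145 + 1/30)² = (4351/30)² = 18931201/900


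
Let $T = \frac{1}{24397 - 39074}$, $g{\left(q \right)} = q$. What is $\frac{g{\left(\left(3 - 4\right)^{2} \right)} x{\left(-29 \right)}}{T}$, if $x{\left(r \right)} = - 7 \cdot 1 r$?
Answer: $-2979431$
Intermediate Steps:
$x{\left(r \right)} = - 7 r$
$T = - \frac{1}{14677}$ ($T = \frac{1}{-14677} = - \frac{1}{14677} \approx -6.8134 \cdot 10^{-5}$)
$\frac{g{\left(\left(3 - 4\right)^{2} \right)} x{\left(-29 \right)}}{T} = \frac{\left(3 - 4\right)^{2} \left(\left(-7\right) \left(-29\right)\right)}{- \frac{1}{14677}} = \left(-1\right)^{2} \cdot 203 \left(-14677\right) = 1 \cdot 203 \left(-14677\right) = 203 \left(-14677\right) = -2979431$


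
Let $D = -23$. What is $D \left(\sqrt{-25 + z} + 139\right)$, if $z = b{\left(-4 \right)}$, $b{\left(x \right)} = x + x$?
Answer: $-3197 - 23 i \sqrt{33} \approx -3197.0 - 132.13 i$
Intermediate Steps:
$b{\left(x \right)} = 2 x$
$z = -8$ ($z = 2 \left(-4\right) = -8$)
$D \left(\sqrt{-25 + z} + 139\right) = - 23 \left(\sqrt{-25 - 8} + 139\right) = - 23 \left(\sqrt{-33} + 139\right) = - 23 \left(i \sqrt{33} + 139\right) = - 23 \left(139 + i \sqrt{33}\right) = -3197 - 23 i \sqrt{33}$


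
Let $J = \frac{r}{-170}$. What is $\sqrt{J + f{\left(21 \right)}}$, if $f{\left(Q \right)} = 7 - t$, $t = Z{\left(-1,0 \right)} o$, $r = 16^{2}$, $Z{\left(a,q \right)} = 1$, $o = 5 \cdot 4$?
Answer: $\frac{3 i \sqrt{11645}}{85} \approx 3.8087 i$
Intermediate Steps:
$o = 20$
$r = 256$
$t = 20$ ($t = 1 \cdot 20 = 20$)
$f{\left(Q \right)} = -13$ ($f{\left(Q \right)} = 7 - 20 = -13$)
$J = - \frac{128}{85}$ ($J = \frac{256}{-170} = 256 \left(- \frac{1}{170}\right) = - \frac{128}{85} \approx -1.5059$)
$\sqrt{J + f{\left(21 \right)}} = \sqrt{- \frac{128}{85} - 13} = \sqrt{- \frac{1233}{85}} = \frac{3 i \sqrt{11645}}{85}$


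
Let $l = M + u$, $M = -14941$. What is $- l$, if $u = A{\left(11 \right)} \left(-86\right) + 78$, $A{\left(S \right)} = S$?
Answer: $15809$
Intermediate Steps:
$u = -868$ ($u = 11 \left(-86\right) + 78 = -946 + 78 = -868$)
$l = -15809$ ($l = -14941 - 868 = -15809$)
$- l = \left(-1\right) \left(-15809\right) = 15809$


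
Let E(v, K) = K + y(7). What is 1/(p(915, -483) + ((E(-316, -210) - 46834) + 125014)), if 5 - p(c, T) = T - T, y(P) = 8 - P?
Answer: 1/77976 ≈ 1.2824e-5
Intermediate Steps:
p(c, T) = 5 (p(c, T) = 5 - (T - T) = 5 - 1*0 = 5 + 0 = 5)
E(v, K) = 1 + K (E(v, K) = K + (8 - 1*7) = K + (8 - 7) = K + 1 = 1 + K)
1/(p(915, -483) + ((E(-316, -210) - 46834) + 125014)) = 1/(5 + (((1 - 210) - 46834) + 125014)) = 1/(5 + ((-209 - 46834) + 125014)) = 1/(5 + (-47043 + 125014)) = 1/(5 + 77971) = 1/77976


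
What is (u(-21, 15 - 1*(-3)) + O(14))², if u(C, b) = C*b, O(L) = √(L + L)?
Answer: 142912 - 1512*√7 ≈ 1.3891e+5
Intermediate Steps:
O(L) = √2*√L (O(L) = √(2*L) = √2*√L)
(u(-21, 15 - 1*(-3)) + O(14))² = (-21*(15 - 1*(-3)) + √2*√14)² = (-21*(15 + 3) + 2*√7)² = (-21*18 + 2*√7)² = (-378 + 2*√7)²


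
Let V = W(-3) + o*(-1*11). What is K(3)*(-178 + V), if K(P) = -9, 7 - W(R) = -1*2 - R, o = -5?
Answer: 1053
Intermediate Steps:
W(R) = 9 + R (W(R) = 7 - (-1*2 - R) = 7 - (-2 - R) = 7 + (2 + R) = 9 + R)
V = 61 (V = (9 - 3) - (-5)*11 = 6 - 5*(-11) = 6 + 55 = 61)
K(3)*(-178 + V) = -9*(-178 + 61) = -9*(-117) = 1053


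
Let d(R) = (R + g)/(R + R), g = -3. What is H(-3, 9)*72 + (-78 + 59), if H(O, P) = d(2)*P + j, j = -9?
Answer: -829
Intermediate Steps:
d(R) = (-3 + R)/(2*R) (d(R) = (R - 3)/(R + R) = (-3 + R)/((2*R)) = (-3 + R)*(1/(2*R)) = (-3 + R)/(2*R))
H(O, P) = -9 - P/4 (H(O, P) = ((1/2)*(-3 + 2)/2)*P - 9 = ((1/2)*(1/2)*(-1))*P - 9 = -P/4 - 9 = -9 - P/4)
H(-3, 9)*72 + (-78 + 59) = (-9 - 1/4*9)*72 + (-78 + 59) = (-9 - 9/4)*72 - 19 = -45/4*72 - 19 = -810 - 19 = -829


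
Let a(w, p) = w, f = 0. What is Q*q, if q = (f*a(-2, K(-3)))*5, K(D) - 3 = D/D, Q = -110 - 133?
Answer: 0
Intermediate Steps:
Q = -243
K(D) = 4 (K(D) = 3 + D/D = 3 + 1 = 4)
q = 0 (q = (0*(-2))*5 = 0*5 = 0)
Q*q = -243*0 = 0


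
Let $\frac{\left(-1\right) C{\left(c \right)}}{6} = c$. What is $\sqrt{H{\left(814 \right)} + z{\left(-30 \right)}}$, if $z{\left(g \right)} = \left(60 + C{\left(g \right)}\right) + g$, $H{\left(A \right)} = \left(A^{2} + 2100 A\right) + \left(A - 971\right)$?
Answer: $3 \sqrt{263561} \approx 1540.1$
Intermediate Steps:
$C{\left(c \right)} = - 6 c$
$H{\left(A \right)} = -971 + A^{2} + 2101 A$ ($H{\left(A \right)} = \left(A^{2} + 2100 A\right) + \left(-971 + A\right) = -971 + A^{2} + 2101 A$)
$z{\left(g \right)} = 60 - 5 g$ ($z{\left(g \right)} = \left(60 - 6 g\right) + g = 60 - 5 g$)
$\sqrt{H{\left(814 \right)} + z{\left(-30 \right)}} = \sqrt{\left(-971 + 814^{2} + 2101 \cdot 814\right) + \left(60 - -150\right)} = \sqrt{\left(-971 + 662596 + 1710214\right) + \left(60 + 150\right)} = \sqrt{2371839 + 210} = \sqrt{2372049} = 3 \sqrt{263561}$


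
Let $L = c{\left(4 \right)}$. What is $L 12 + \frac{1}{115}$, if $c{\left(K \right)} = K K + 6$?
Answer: $\frac{30361}{115} \approx 264.01$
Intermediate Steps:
$c{\left(K \right)} = 6 + K^{2}$ ($c{\left(K \right)} = K^{2} + 6 = 6 + K^{2}$)
$L = 22$ ($L = 6 + 4^{2} = 6 + 16 = 22$)
$L 12 + \frac{1}{115} = 22 \cdot 12 + \frac{1}{115} = 264 + \frac{1}{115} = \frac{30361}{115}$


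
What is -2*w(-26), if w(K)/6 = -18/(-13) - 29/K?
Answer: -30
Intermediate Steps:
w(K) = 108/13 - 174/K (w(K) = 6*(-18/(-13) - 29/K) = 6*(-18*(-1/13) - 29/K) = 6*(18/13 - 29/K) = 108/13 - 174/K)
-2*w(-26) = -2*(108/13 - 174/(-26)) = -2*(108/13 - 174*(-1/26)) = -2*(108/13 + 87/13) = -2*15 = -30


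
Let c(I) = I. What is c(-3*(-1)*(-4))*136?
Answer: -1632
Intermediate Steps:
c(-3*(-1)*(-4))*136 = (-3*(-1)*(-4))*136 = (3*(-4))*136 = -12*136 = -1632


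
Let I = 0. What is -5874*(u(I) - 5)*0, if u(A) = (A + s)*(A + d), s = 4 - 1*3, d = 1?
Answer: 0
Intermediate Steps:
s = 1 (s = 4 - 3 = 1)
u(A) = (1 + A)**2 (u(A) = (A + 1)*(A + 1) = (1 + A)*(1 + A) = (1 + A)**2)
-5874*(u(I) - 5)*0 = -5874*((1 + 0**2 + 2*0) - 5)*0 = -5874*((1 + 0 + 0) - 5)*0 = -5874*(1 - 5)*0 = -(-23496)*0 = -5874*0 = 0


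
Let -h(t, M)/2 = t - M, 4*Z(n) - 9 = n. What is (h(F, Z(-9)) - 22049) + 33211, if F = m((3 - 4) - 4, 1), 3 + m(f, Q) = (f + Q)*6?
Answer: 11216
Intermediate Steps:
Z(n) = 9/4 + n/4
m(f, Q) = -3 + 6*Q + 6*f (m(f, Q) = -3 + (f + Q)*6 = -3 + (Q + f)*6 = -3 + (6*Q + 6*f) = -3 + 6*Q + 6*f)
F = -27 (F = -3 + 6*1 + 6*((3 - 4) - 4) = -3 + 6 + 6*(-1 - 4) = -3 + 6 + 6*(-5) = -3 + 6 - 30 = -27)
h(t, M) = -2*t + 2*M (h(t, M) = -2*(t - M) = -2*t + 2*M)
(h(F, Z(-9)) - 22049) + 33211 = ((-2*(-27) + 2*(9/4 + (1/4)*(-9))) - 22049) + 33211 = ((54 + 2*(9/4 - 9/4)) - 22049) + 33211 = ((54 + 2*0) - 22049) + 33211 = ((54 + 0) - 22049) + 33211 = (54 - 22049) + 33211 = -21995 + 33211 = 11216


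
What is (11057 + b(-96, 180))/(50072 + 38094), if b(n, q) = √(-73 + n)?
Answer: 11057/88166 + I/6782 ≈ 0.12541 + 0.00014745*I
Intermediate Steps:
(11057 + b(-96, 180))/(50072 + 38094) = (11057 + √(-73 - 96))/(50072 + 38094) = (11057 + √(-169))/88166 = (11057 + 13*I)*(1/88166) = 11057/88166 + I/6782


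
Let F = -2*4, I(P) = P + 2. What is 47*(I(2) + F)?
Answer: -188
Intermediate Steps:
I(P) = 2 + P
F = -8
47*(I(2) + F) = 47*((2 + 2) - 8) = 47*(4 - 8) = 47*(-4) = -188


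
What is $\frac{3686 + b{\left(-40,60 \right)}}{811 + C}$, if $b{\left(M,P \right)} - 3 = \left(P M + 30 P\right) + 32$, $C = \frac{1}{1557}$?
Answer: $\frac{4859397}{1262728} \approx 3.8483$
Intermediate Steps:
$C = \frac{1}{1557} \approx 0.00064226$
$b{\left(M,P \right)} = 35 + 30 P + M P$ ($b{\left(M,P \right)} = 3 + \left(\left(P M + 30 P\right) + 32\right) = 3 + \left(\left(M P + 30 P\right) + 32\right) = 3 + \left(\left(30 P + M P\right) + 32\right) = 3 + \left(32 + 30 P + M P\right) = 35 + 30 P + M P$)
$\frac{3686 + b{\left(-40,60 \right)}}{811 + C} = \frac{3686 + \left(35 + 30 \cdot 60 - 2400\right)}{811 + \frac{1}{1557}} = \frac{3686 + \left(35 + 1800 - 2400\right)}{\frac{1262728}{1557}} = \left(3686 - 565\right) \frac{1557}{1262728} = 3121 \cdot \frac{1557}{1262728} = \frac{4859397}{1262728}$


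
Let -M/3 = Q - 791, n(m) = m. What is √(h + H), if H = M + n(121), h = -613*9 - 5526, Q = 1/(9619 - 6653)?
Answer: I*√75206895542/2966 ≈ 92.461*I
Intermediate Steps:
Q = 1/2966 ≈ 0.00033715
M = 7038315/2966 (M = -3*(1/2966 - 791) = -3*(-2346105/2966) = 7038315/2966 ≈ 2373.0)
h = -11043 (h = -5517 - 5526 = -11043)
H = 7397201/2966 (H = 7038315/2966 + 121 = 7397201/2966 ≈ 2494.0)
√(h + H) = √(-11043 + 7397201/2966) = √(-25356337/2966) = I*√75206895542/2966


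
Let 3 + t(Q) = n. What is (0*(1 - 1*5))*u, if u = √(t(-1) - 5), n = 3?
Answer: 0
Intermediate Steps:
t(Q) = 0 (t(Q) = -3 + 3 = 0)
u = I*√5 (u = √(0 - 5) = √(-5) = I*√5 ≈ 2.2361*I)
(0*(1 - 1*5))*u = (0*(1 - 1*5))*(I*√5) = (0*(1 - 5))*(I*√5) = (0*(-4))*(I*√5) = 0*(I*√5) = 0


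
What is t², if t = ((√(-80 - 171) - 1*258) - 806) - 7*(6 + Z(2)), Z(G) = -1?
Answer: (1099 - I*√251)² ≈ 1.2076e+6 - 34823.0*I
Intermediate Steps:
t = -1099 + I*√251 (t = ((√(-80 - 171) - 1*258) - 806) - 7*(6 - 1) = ((√(-251) - 258) - 806) - 7*5 = ((I*√251 - 258) - 806) - 35 = ((-258 + I*√251) - 806) - 35 = (-1064 + I*√251) - 35 = -1099 + I*√251 ≈ -1099.0 + 15.843*I)
t² = (-1099 + I*√251)²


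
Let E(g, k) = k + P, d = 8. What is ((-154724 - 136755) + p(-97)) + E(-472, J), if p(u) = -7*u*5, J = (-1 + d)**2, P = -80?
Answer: -288115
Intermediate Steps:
J = 49 (J = (-1 + 8)**2 = 7**2 = 49)
p(u) = -35*u
E(g, k) = -80 + k (E(g, k) = k - 80 = -80 + k)
((-154724 - 136755) + p(-97)) + E(-472, J) = ((-154724 - 136755) - 35*(-97)) + (-80 + 49) = (-291479 + 3395) - 31 = -288084 - 31 = -288115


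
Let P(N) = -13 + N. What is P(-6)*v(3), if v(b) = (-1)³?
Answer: 19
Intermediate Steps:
v(b) = -1
P(-6)*v(3) = (-13 - 6)*(-1) = -19*(-1) = 19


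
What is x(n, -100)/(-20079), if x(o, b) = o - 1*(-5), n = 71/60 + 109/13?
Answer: -11363/15661620 ≈ -0.00072553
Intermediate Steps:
n = 7463/780 (n = 71*(1/60) + 109*(1/13) = 71/60 + 109/13 = 7463/780 ≈ 9.5679)
x(o, b) = 5 + o (x(o, b) = o + 5 = 5 + o)
x(n, -100)/(-20079) = (5 + 7463/780)/(-20079) = (11363/780)*(-1/20079) = -11363/15661620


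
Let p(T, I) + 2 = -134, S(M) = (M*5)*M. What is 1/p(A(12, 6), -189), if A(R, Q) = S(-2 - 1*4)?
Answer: -1/136 ≈ -0.0073529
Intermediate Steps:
S(M) = 5*M² (S(M) = (5*M)*M = 5*M²)
A(R, Q) = 180 (A(R, Q) = 5*(-2 - 1*4)² = 5*(-2 - 4)² = 5*(-6)² = 5*36 = 180)
p(T, I) = -136 (p(T, I) = -2 - 134 = -136)
1/p(A(12, 6), -189) = 1/(-136) = -1/136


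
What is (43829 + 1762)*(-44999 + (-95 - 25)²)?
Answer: -1395039009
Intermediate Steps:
(43829 + 1762)*(-44999 + (-95 - 25)²) = 45591*(-44999 + (-120)²) = 45591*(-44999 + 14400) = 45591*(-30599) = -1395039009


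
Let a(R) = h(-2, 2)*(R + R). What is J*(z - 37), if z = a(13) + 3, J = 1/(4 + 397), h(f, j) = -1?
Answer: -60/401 ≈ -0.14963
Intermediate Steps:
J = 1/401 ≈ 0.0024938
a(R) = -2*R (a(R) = -(R + R) = -2*R)
z = -23 (z = -2*13 + 3 = -26 + 3 = -23)
J*(z - 37) = (-23 - 37)/401 = (1/401)*(-60) = -60/401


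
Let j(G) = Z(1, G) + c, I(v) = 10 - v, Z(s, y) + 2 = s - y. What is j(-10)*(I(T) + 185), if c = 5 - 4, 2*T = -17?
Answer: 2035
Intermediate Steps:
Z(s, y) = -2 + s - y (Z(s, y) = -2 + (s - y) = -2 + s - y)
T = -17/2 (T = (½)*(-17) = -17/2 ≈ -8.5000)
c = 1
j(G) = -G (j(G) = (-2 + 1 - G) + 1 = (-1 - G) + 1 = -G)
j(-10)*(I(T) + 185) = (-1*(-10))*((10 - 1*(-17/2)) + 185) = 10*((10 + 17/2) + 185) = 10*(37/2 + 185) = 10*(407/2) = 2035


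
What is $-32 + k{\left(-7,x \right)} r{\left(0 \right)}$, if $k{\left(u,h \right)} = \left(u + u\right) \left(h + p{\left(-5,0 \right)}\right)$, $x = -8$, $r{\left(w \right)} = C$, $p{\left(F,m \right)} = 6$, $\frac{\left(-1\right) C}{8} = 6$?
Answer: $-1376$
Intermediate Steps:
$C = -48$ ($C = \left(-8\right) 6 = -48$)
$r{\left(w \right)} = -48$
$k{\left(u,h \right)} = 2 u \left(6 + h\right)$ ($k{\left(u,h \right)} = \left(u + u\right) \left(h + 6\right) = 2 u \left(6 + h\right)$)
$-32 + k{\left(-7,x \right)} r{\left(0 \right)} = -32 + 2 \left(-7\right) \left(6 - 8\right) \left(-48\right) = -32 + 2 \left(-7\right) \left(-2\right) \left(-48\right) = -32 + 28 \left(-48\right) = -32 - 1344 = -1376$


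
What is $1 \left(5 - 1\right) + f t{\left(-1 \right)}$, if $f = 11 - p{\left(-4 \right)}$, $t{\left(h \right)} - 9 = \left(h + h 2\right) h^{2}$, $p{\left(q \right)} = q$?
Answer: $94$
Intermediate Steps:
$t{\left(h \right)} = 9 + 3 h^{3}$ ($t{\left(h \right)} = 9 + \left(h + h 2\right) h^{2} = 9 + \left(h + 2 h\right) h^{2} = 9 + 3 h h^{2} = 9 + 3 h^{3}$)
$f = 15$ ($f = 11 - -4 = 11 + 4 = 15$)
$1 \left(5 - 1\right) + f t{\left(-1 \right)} = 1 \left(5 - 1\right) + 15 \left(9 + 3 \left(-1\right)^{3}\right) = 1 \cdot 4 + 15 \left(9 + 3 \left(-1\right)\right) = 4 + 15 \left(9 - 3\right) = 4 + 15 \cdot 6 = 4 + 90 = 94$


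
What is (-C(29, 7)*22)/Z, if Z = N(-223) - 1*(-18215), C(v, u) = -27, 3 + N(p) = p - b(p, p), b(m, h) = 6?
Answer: 594/17983 ≈ 0.033031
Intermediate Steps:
N(p) = -9 + p (N(p) = -3 + (p - 1*6) = -3 + (p - 6) = -3 + (-6 + p) = -9 + p)
Z = 17983 (Z = (-9 - 223) - 1*(-18215) = -232 + 18215 = 17983)
(-C(29, 7)*22)/Z = -(-27)*22/17983 = -1*(-594)*(1/17983) = 594*(1/17983) = 594/17983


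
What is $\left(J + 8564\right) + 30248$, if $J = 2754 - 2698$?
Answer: $38868$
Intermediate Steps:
$J = 56$
$\left(J + 8564\right) + 30248 = \left(56 + 8564\right) + 30248 = 8620 + 30248 = 38868$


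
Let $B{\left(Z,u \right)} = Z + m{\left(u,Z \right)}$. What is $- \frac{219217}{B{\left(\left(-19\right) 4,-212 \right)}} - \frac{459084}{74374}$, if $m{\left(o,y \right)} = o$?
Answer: $\frac{8085914483}{10709856} \approx 755.0$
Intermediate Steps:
$B{\left(Z,u \right)} = Z + u$
$- \frac{219217}{B{\left(\left(-19\right) 4,-212 \right)}} - \frac{459084}{74374} = - \frac{219217}{\left(-19\right) 4 - 212} - \frac{459084}{74374} = - \frac{219217}{-76 - 212} - \frac{229542}{37187} = - \frac{219217}{-288} - \frac{229542}{37187} = \left(-219217\right) \left(- \frac{1}{288}\right) - \frac{229542}{37187} = \frac{219217}{288} - \frac{229542}{37187} = \frac{8085914483}{10709856}$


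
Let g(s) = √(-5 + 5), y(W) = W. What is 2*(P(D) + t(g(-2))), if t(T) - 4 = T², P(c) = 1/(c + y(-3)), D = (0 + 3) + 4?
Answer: 17/2 ≈ 8.5000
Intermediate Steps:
D = 7 (D = 3 + 4 = 7)
g(s) = 0 (g(s) = √0 = 0)
P(c) = 1/(-3 + c) (P(c) = 1/(c - 3) = 1/(-3 + c))
t(T) = 4 + T²
2*(P(D) + t(g(-2))) = 2*(1/(-3 + 7) + (4 + 0²)) = 2*(1/4 + (4 + 0)) = 2*(¼ + 4) = 2*(17/4) = 17/2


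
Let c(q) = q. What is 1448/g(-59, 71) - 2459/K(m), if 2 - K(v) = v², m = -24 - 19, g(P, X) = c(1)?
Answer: 2676915/1847 ≈ 1449.3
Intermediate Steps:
g(P, X) = 1
m = -43
K(v) = 2 - v²
1448/g(-59, 71) - 2459/K(m) = 1448/1 - 2459/(2 - 1*(-43)²) = 1448*1 - 2459/(2 - 1*1849) = 1448 - 2459/(2 - 1849) = 1448 - 2459/(-1847) = 1448 - 2459*(-1/1847) = 1448 + 2459/1847 = 2676915/1847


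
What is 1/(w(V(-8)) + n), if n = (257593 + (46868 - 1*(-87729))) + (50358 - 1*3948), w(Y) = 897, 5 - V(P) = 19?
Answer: 1/439497 ≈ 2.2753e-6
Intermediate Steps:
V(P) = -14 (V(P) = 5 - 1*19 = 5 - 19 = -14)
n = 438600 (n = (257593 + (46868 + 87729)) + (50358 - 3948) = (257593 + 134597) + 46410 = 392190 + 46410 = 438600)
1/(w(V(-8)) + n) = 1/(897 + 438600) = 1/439497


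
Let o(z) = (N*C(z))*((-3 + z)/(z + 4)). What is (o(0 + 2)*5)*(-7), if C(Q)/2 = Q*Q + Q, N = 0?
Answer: 0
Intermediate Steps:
C(Q) = 2*Q + 2*Q**2 (C(Q) = 2*(Q*Q + Q) = 2*(Q**2 + Q) = 2*(Q + Q**2) = 2*Q + 2*Q**2)
o(z) = 0 (o(z) = (0*(2*z*(1 + z)))*((-3 + z)/(z + 4)) = 0*((-3 + z)/(4 + z)) = 0)
(o(0 + 2)*5)*(-7) = (0*5)*(-7) = 0*(-7) = 0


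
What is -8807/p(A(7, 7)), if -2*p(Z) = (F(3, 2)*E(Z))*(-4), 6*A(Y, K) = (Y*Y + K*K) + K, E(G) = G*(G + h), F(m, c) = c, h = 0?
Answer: -8807/1225 ≈ -7.1894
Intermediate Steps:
E(G) = G² (E(G) = G*(G + 0) = G*G = G²)
A(Y, K) = K/6 + K²/6 + Y²/6 (A(Y, K) = ((Y*Y + K*K) + K)/6 = ((Y² + K²) + K)/6 = ((K² + Y²) + K)/6 = (K + K² + Y²)/6 = K/6 + K²/6 + Y²/6)
p(Z) = 4*Z² (p(Z) = -2*Z²*(-4)/2 = -(-4)*Z² = 4*Z²)
-8807/p(A(7, 7)) = -8807*1/(4*((⅙)*7 + (⅙)*7² + (⅙)*7²)²) = -8807*1/(4*(7/6 + (⅙)*49 + (⅙)*49)²) = -8807*1/(4*(7/6 + 49/6 + 49/6)²) = -8807/(4*(35/2)²) = -8807/(4*(1225/4)) = -8807/1225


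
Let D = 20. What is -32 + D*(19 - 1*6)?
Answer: 228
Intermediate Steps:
-32 + D*(19 - 1*6) = -32 + 20*(19 - 1*6) = -32 + 20*(19 - 6) = -32 + 20*13 = -32 + 260 = 228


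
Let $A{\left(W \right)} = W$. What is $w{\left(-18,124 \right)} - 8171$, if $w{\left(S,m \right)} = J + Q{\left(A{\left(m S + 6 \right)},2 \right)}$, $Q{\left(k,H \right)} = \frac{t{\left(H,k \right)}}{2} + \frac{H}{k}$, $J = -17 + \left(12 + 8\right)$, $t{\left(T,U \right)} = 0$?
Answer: $- \frac{9090985}{1113} \approx -8168.0$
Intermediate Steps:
$J = 3$ ($J = -17 + 20 = 3$)
$Q{\left(k,H \right)} = \frac{H}{k}$ ($Q{\left(k,H \right)} = \frac{0}{2} + \frac{H}{k} = 0 \cdot \frac{1}{2} + \frac{H}{k} = 0 + \frac{H}{k} = \frac{H}{k}$)
$w{\left(S,m \right)} = 3 + \frac{2}{6 + S m}$ ($w{\left(S,m \right)} = 3 + \frac{2}{m S + 6} = 3 + \frac{2}{S m + 6} = 3 + \frac{2}{6 + S m}$)
$w{\left(-18,124 \right)} - 8171 = \frac{20 + 3 \left(-18\right) 124}{6 - 2232} - 8171 = \frac{20 - 6696}{6 - 2232} - 8171 = \frac{1}{-2226} \left(-6676\right) - 8171 = \left(- \frac{1}{2226}\right) \left(-6676\right) - 8171 = \frac{3338}{1113} - 8171 = - \frac{9090985}{1113}$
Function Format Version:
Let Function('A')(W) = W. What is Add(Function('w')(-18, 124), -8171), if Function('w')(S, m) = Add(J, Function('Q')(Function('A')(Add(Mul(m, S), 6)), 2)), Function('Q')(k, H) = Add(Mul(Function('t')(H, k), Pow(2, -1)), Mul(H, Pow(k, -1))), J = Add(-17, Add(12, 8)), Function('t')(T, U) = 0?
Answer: Rational(-9090985, 1113) ≈ -8168.0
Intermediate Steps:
J = 3 (J = Add(-17, 20) = 3)
Function('Q')(k, H) = Mul(H, Pow(k, -1)) (Function('Q')(k, H) = Add(Mul(0, Pow(2, -1)), Mul(H, Pow(k, -1))) = Add(Mul(0, Rational(1, 2)), Mul(H, Pow(k, -1))) = Add(0, Mul(H, Pow(k, -1))) = Mul(H, Pow(k, -1)))
Function('w')(S, m) = Add(3, Mul(2, Pow(Add(6, Mul(S, m)), -1))) (Function('w')(S, m) = Add(3, Mul(2, Pow(Add(Mul(m, S), 6), -1))) = Add(3, Mul(2, Pow(Add(Mul(S, m), 6), -1))) = Add(3, Mul(2, Pow(Add(6, Mul(S, m)), -1))))
Add(Function('w')(-18, 124), -8171) = Add(Mul(Pow(Add(6, Mul(-18, 124)), -1), Add(20, Mul(3, -18, 124))), -8171) = Add(Mul(Pow(Add(6, -2232), -1), Add(20, -6696)), -8171) = Add(Mul(Pow(-2226, -1), -6676), -8171) = Add(Mul(Rational(-1, 2226), -6676), -8171) = Add(Rational(3338, 1113), -8171) = Rational(-9090985, 1113)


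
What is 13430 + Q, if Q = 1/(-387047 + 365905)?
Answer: 283937059/21142 ≈ 13430.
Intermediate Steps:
Q = -1/21142 (Q = 1/(-21142) = -1/21142 ≈ -4.7299e-5)
13430 + Q = 13430 - 1/21142 = 283937059/21142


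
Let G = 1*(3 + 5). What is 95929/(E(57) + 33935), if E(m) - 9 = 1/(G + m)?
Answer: 6235385/2206361 ≈ 2.8261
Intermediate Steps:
G = 8 (G = 1*8 = 8)
E(m) = 9 + 1/(8 + m)
95929/(E(57) + 33935) = 95929/((73 + 9*57)/(8 + 57) + 33935) = 95929/((73 + 513)/65 + 33935) = 95929/((1/65)*586 + 33935) = 95929/(586/65 + 33935) = 95929/(2206361/65) = 95929*(65/2206361) = 6235385/2206361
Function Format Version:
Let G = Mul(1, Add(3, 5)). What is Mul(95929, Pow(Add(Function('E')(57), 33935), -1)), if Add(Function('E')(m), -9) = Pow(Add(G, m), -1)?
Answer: Rational(6235385, 2206361) ≈ 2.8261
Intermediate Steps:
G = 8 (G = Mul(1, 8) = 8)
Function('E')(m) = Add(9, Pow(Add(8, m), -1))
Mul(95929, Pow(Add(Function('E')(57), 33935), -1)) = Mul(95929, Pow(Add(Mul(Pow(Add(8, 57), -1), Add(73, Mul(9, 57))), 33935), -1)) = Mul(95929, Pow(Add(Mul(Pow(65, -1), Add(73, 513)), 33935), -1)) = Mul(95929, Pow(Add(Mul(Rational(1, 65), 586), 33935), -1)) = Mul(95929, Pow(Add(Rational(586, 65), 33935), -1)) = Mul(95929, Pow(Rational(2206361, 65), -1)) = Mul(95929, Rational(65, 2206361)) = Rational(6235385, 2206361)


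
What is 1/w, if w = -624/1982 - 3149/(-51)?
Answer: 50541/3104747 ≈ 0.016279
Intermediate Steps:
w = 3104747/50541 (w = -624*1/1982 - 3149*(-1/51) = -312/991 + 3149/51 = 3104747/50541 ≈ 61.430)
1/w = 1/(3104747/50541) = 50541/3104747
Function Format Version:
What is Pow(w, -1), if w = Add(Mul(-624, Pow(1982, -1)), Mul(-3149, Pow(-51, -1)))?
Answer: Rational(50541, 3104747) ≈ 0.016279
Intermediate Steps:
w = Rational(3104747, 50541) (w = Add(Mul(-624, Rational(1, 1982)), Mul(-3149, Rational(-1, 51))) = Add(Rational(-312, 991), Rational(3149, 51)) = Rational(3104747, 50541) ≈ 61.430)
Pow(w, -1) = Pow(Rational(3104747, 50541), -1) = Rational(50541, 3104747)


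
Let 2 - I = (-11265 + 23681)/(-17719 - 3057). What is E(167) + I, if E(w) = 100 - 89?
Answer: 35313/2597 ≈ 13.598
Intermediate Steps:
E(w) = 11
I = 6746/2597 (I = 2 - (-11265 + 23681)/(-17719 - 3057) = 2 - 12416/(-20776) = 2 - 12416*(-1)/20776 = 2 - 1*(-1552/2597) = 2 + 1552/2597 = 6746/2597 ≈ 2.5976)
E(167) + I = 11 + 6746/2597 = 35313/2597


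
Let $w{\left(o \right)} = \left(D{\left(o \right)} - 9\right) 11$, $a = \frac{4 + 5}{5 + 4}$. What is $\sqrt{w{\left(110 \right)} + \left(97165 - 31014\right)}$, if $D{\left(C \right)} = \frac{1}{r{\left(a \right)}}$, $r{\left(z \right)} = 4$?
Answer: $\frac{\sqrt{264219}}{2} \approx 257.01$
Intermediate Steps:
$a = 1$ ($a = \frac{9}{9} = 9 \cdot \frac{1}{9} = 1$)
$D{\left(C \right)} = \frac{1}{4}$
$w{\left(o \right)} = - \frac{385}{4}$ ($w{\left(o \right)} = \left(\frac{1}{4} - 9\right) 11 = \left(- \frac{35}{4}\right) 11 = - \frac{385}{4}$)
$\sqrt{w{\left(110 \right)} + \left(97165 - 31014\right)} = \sqrt{- \frac{385}{4} + \left(97165 - 31014\right)} = \sqrt{- \frac{385}{4} + 66151} = \sqrt{\frac{264219}{4}} = \frac{\sqrt{264219}}{2}$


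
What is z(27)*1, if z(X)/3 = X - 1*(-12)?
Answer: 117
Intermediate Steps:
z(X) = 36 + 3*X (z(X) = 3*(X - 1*(-12)) = 3*(X + 12) = 3*(12 + X) = 36 + 3*X)
z(27)*1 = (36 + 3*27)*1 = (36 + 81)*1 = 117*1 = 117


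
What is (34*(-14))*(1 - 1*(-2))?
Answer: -1428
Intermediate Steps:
(34*(-14))*(1 - 1*(-2)) = -476*(1 + 2) = -476*3 = -1428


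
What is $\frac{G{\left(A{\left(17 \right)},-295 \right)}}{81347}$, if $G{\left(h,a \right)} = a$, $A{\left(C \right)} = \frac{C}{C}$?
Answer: $- \frac{295}{81347} \approx -0.0036264$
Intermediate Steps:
$A{\left(C \right)} = 1$
$\frac{G{\left(A{\left(17 \right)},-295 \right)}}{81347} = - \frac{295}{81347}$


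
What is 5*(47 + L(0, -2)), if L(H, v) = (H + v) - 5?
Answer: 200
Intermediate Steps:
L(H, v) = -5 + H + v
5*(47 + L(0, -2)) = 5*(47 + (-5 + 0 - 2)) = 5*(47 - 7) = 5*40 = 200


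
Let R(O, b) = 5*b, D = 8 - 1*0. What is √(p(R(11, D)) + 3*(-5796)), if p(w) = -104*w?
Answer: 2*I*√5387 ≈ 146.79*I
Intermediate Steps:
D = 8 (D = 8 + 0 = 8)
√(p(R(11, D)) + 3*(-5796)) = √(-520*8 + 3*(-5796)) = √(-104*40 - 17388) = √(-4160 - 17388) = √(-21548) = 2*I*√5387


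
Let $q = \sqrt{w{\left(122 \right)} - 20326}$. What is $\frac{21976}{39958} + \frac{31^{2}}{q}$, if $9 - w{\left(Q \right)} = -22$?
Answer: $\frac{10988}{19979} - \frac{961 i \sqrt{2255}}{6765} \approx 0.54998 - 6.7457 i$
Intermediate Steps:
$w{\left(Q \right)} = 31$ ($w{\left(Q \right)} = 9 - -22 = 9 + 22 = 31$)
$q = 3 i \sqrt{2255}$ ($q = \sqrt{31 - 20326} = \sqrt{-20295} = 3 i \sqrt{2255} \approx 142.46 i$)
$\frac{21976}{39958} + \frac{31^{2}}{q} = \frac{21976}{39958} + \frac{31^{2}}{3 i \sqrt{2255}} = 21976 \cdot \frac{1}{39958} + 961 \left(- \frac{i \sqrt{2255}}{6765}\right) = \frac{10988}{19979} - \frac{961 i \sqrt{2255}}{6765}$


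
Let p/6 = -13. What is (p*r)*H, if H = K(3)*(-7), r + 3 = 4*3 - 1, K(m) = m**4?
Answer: 353808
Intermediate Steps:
p = -78 (p = 6*(-13) = -78)
r = 8 (r = -3 + (4*3 - 1) = -3 + (12 - 1) = -3 + 11 = 8)
H = -567 (H = 3**4*(-7) = 81*(-7) = -567)
(p*r)*H = -78*8*(-567) = -624*(-567) = 353808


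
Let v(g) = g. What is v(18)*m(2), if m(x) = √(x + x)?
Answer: 36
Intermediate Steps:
m(x) = √2*√x (m(x) = √(2*x) = √2*√x)
v(18)*m(2) = 18*(√2*√2) = 18*2 = 36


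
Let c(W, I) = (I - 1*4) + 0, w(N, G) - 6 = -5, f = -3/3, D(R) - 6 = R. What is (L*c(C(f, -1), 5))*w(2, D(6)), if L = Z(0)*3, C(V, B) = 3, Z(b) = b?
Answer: 0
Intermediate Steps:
D(R) = 6 + R
f = -1 (f = -3*⅓ = -1)
w(N, G) = 1 (w(N, G) = 6 - 5 = 1)
L = 0 (L = 0*3 = 0)
c(W, I) = -4 + I (c(W, I) = (I - 4) + 0 = (-4 + I) + 0 = -4 + I)
(L*c(C(f, -1), 5))*w(2, D(6)) = (0*(-4 + 5))*1 = (0*1)*1 = 0*1 = 0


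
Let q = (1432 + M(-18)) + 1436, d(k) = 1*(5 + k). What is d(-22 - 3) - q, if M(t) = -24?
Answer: -2864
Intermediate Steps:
d(k) = 5 + k
q = 2844 (q = (1432 - 24) + 1436 = 1408 + 1436 = 2844)
d(-22 - 3) - q = (5 + (-22 - 3)) - 1*2844 = (5 - 25) - 2844 = -20 - 2844 = -2864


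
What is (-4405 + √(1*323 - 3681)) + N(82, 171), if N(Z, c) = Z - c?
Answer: -4494 + I*√3358 ≈ -4494.0 + 57.948*I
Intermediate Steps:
(-4405 + √(1*323 - 3681)) + N(82, 171) = (-4405 + √(1*323 - 3681)) + (82 - 1*171) = (-4405 + √(323 - 3681)) + (82 - 171) = (-4405 + √(-3358)) - 89 = (-4405 + I*√3358) - 89 = -4494 + I*√3358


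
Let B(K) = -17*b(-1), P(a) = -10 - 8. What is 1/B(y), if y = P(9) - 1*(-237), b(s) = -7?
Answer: 1/119 ≈ 0.0084034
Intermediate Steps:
P(a) = -18
y = 219 (y = -18 - 1*(-237) = -18 + 237 = 219)
B(K) = 119 (B(K) = -17*(-7) = 119)
1/B(y) = 1/119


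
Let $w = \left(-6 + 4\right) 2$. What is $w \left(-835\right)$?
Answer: $3340$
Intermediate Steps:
$w = -4$ ($w = \left(-2\right) 2 = -4$)
$w \left(-835\right) = \left(-4\right) \left(-835\right) = 3340$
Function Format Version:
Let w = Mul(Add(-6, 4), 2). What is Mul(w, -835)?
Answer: 3340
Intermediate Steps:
w = -4 (w = Mul(-2, 2) = -4)
Mul(w, -835) = Mul(-4, -835) = 3340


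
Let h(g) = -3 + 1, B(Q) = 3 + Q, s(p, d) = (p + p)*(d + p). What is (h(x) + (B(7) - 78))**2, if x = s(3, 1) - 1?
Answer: 4900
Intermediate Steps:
s(p, d) = 2*p*(d + p) (s(p, d) = (2*p)*(d + p) = 2*p*(d + p))
x = 23 (x = 2*3*(1 + 3) - 1 = 2*3*4 - 1 = 24 - 1 = 23)
h(g) = -2
(h(x) + (B(7) - 78))**2 = (-2 + ((3 + 7) - 78))**2 = (-2 + (10 - 78))**2 = (-2 - 68)**2 = (-70)**2 = 4900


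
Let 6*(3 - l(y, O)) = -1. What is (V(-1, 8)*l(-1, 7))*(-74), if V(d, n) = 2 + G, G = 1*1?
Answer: -703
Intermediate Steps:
G = 1
V(d, n) = 3 (V(d, n) = 2 + 1 = 3)
l(y, O) = 19/6 (l(y, O) = 3 - ⅙*(-1) = 3 + ⅙ = 19/6)
(V(-1, 8)*l(-1, 7))*(-74) = (3*(19/6))*(-74) = (19/2)*(-74) = -703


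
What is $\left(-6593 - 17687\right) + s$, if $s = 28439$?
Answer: $4159$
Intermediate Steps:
$\left(-6593 - 17687\right) + s = \left(-6593 - 17687\right) + 28439 = -24280 + 28439 = 4159$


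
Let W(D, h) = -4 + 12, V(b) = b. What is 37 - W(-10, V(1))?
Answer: 29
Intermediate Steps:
W(D, h) = 8
37 - W(-10, V(1)) = 37 - 1*8 = 37 - 8 = 29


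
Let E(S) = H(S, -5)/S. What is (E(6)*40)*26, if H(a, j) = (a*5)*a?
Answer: 31200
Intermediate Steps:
H(a, j) = 5*a² (H(a, j) = (5*a)*a = 5*a²)
E(S) = 5*S (E(S) = (5*S²)/S = 5*S)
(E(6)*40)*26 = ((5*6)*40)*26 = (30*40)*26 = 1200*26 = 31200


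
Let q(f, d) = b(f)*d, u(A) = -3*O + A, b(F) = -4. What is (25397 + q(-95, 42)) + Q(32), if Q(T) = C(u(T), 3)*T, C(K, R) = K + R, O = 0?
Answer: 26349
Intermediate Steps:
u(A) = A (u(A) = -3*0 + A = 0 + A = A)
q(f, d) = -4*d
Q(T) = T*(3 + T) (Q(T) = (T + 3)*T = (3 + T)*T = T*(3 + T))
(25397 + q(-95, 42)) + Q(32) = (25397 - 4*42) + 32*(3 + 32) = (25397 - 168) + 32*35 = 25229 + 1120 = 26349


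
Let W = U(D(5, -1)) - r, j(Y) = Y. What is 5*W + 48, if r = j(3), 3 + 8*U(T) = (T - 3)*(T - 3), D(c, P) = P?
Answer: 329/8 ≈ 41.125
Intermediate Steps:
U(T) = -3/8 + (-3 + T)²/8 (U(T) = -3/8 + ((T - 3)*(T - 3))/8 = -3/8 + ((-3 + T)*(-3 + T))/8 = -3/8 + (-3 + T)²/8)
r = 3
W = -11/8 (W = (-3/8 + (-3 - 1)²/8) - 1*3 = (-3/8 + (⅛)*(-4)²) - 3 = (-3/8 + (⅛)*16) - 3 = (-3/8 + 2) - 3 = 13/8 - 3 = -11/8 ≈ -1.3750)
5*W + 48 = 5*(-11/8) + 48 = -55/8 + 48 = 329/8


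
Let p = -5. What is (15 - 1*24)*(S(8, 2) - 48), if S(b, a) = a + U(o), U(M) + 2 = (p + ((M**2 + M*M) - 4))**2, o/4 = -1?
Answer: -4329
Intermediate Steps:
o = -4 (o = 4*(-1) = -4)
U(M) = -2 + (-9 + 2*M**2)**2 (U(M) = -2 + (-5 + ((M**2 + M*M) - 4))**2 = -2 + (-5 + ((M**2 + M**2) - 4))**2 = -2 + (-5 + (2*M**2 - 4))**2 = -2 + (-5 + (-4 + 2*M**2))**2 = -2 + (-9 + 2*M**2)**2)
S(b, a) = 527 + a (S(b, a) = a + (-2 + (-9 + 2*(-4)**2)**2) = a + (-2 + (-9 + 2*16)**2) = a + (-2 + (-9 + 32)**2) = a + (-2 + 23**2) = a + (-2 + 529) = a + 527 = 527 + a)
(15 - 1*24)*(S(8, 2) - 48) = (15 - 1*24)*((527 + 2) - 48) = (15 - 24)*(529 - 48) = -9*481 = -4329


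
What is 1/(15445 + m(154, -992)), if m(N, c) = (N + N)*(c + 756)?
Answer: -1/57243 ≈ -1.7469e-5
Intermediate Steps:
m(N, c) = 2*N*(756 + c) (m(N, c) = (2*N)*(756 + c) = 2*N*(756 + c))
1/(15445 + m(154, -992)) = 1/(15445 + 2*154*(756 - 992)) = 1/(15445 + 2*154*(-236)) = 1/(15445 - 72688) = 1/(-57243) = -1/57243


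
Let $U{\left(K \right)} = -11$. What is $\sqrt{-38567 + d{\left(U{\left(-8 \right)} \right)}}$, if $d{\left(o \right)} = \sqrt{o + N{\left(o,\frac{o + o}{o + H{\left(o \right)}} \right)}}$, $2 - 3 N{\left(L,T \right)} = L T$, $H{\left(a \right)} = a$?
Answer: $\frac{\sqrt{-347103 + 6 i \sqrt{15}}}{3} \approx 0.0065738 + 196.38 i$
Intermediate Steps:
$N{\left(L,T \right)} = \frac{2}{3} - \frac{L T}{3}$
$d{\left(o \right)} = \sqrt{\frac{2}{3} + \frac{2 o}{3}}$ ($d{\left(o \right)} = \sqrt{o - \left(- \frac{2}{3} + \frac{o \frac{o + o}{o + o}}{3}\right)} = \sqrt{o - \left(- \frac{2}{3} + \frac{o \frac{2 o}{2 o}}{3}\right)} = \sqrt{o - \left(- \frac{2}{3} + \frac{o 2 o \frac{1}{2 o}}{3}\right)} = \sqrt{o - \left(- \frac{2}{3} + \frac{1}{3} o 1\right)} = \sqrt{o - \left(- \frac{2}{3} + \frac{o}{3}\right)} = \sqrt{\frac{2}{3} + \frac{2 o}{3}}$)
$\sqrt{-38567 + d{\left(U{\left(-8 \right)} \right)}} = \sqrt{-38567 + \frac{\sqrt{6 + 6 \left(-11\right)}}{3}} = \sqrt{-38567 + \frac{\sqrt{6 - 66}}{3}} = \sqrt{-38567 + \frac{\sqrt{-60}}{3}} = \sqrt{-38567 + \frac{2 i \sqrt{15}}{3}}$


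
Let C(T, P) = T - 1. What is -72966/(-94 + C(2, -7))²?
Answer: -24322/2883 ≈ -8.4364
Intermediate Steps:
C(T, P) = -1 + T
-72966/(-94 + C(2, -7))² = -72966/(-94 + (-1 + 2))² = -72966/(-94 + 1)² = -72966/((-93)²) = -72966/8649 = -72966*1/8649 = -24322/2883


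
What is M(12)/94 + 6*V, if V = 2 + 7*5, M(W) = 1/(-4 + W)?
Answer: 166945/752 ≈ 222.00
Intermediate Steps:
V = 37 (V = 2 + 35 = 37)
M(12)/94 + 6*V = 1/((-4 + 12)*94) + 6*37 = (1/94)/8 + 222 = (1/8)*(1/94) + 222 = 1/752 + 222 = 166945/752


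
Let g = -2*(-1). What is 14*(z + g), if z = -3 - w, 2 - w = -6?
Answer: -126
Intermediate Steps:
w = 8 (w = 2 - 1*(-6) = 2 + 6 = 8)
z = -11 (z = -3 - 1*8 = -3 - 8 = -11)
g = 2
14*(z + g) = 14*(-11 + 2) = 14*(-9) = -126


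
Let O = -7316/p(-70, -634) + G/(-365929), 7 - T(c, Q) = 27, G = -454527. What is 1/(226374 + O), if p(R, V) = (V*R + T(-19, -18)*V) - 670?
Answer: 10317368155/2335595375540453 ≈ 4.4174e-6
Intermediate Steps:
T(c, Q) = -20 (T(c, Q) = 7 - 1*27 = 7 - 27 = -20)
p(R, V) = -670 - 20*V + R*V (p(R, V) = (V*R - 20*V) - 670 = (R*V - 20*V) - 670 = (-20*V + R*V) - 670 = -670 - 20*V + R*V)
O = 11476820483/10317368155 (O = -7316/(-670 - 20*(-634) - 70*(-634)) - 454527/(-365929) = -7316/(-670 + 12680 + 44380) - 454527*(-1/365929) = -7316/56390 + 454527/365929 = -7316*1/56390 + 454527/365929 = -3658/28195 + 454527/365929 = 11476820483/10317368155 ≈ 1.1124)
1/(226374 + O) = 1/(226374 + 11476820483/10317368155) = 1/(2335595375540453/10317368155) = 10317368155/2335595375540453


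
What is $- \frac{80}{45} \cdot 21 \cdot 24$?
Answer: $-896$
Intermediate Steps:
$- \frac{80}{45} \cdot 21 \cdot 24 = \left(-80\right) \frac{1}{45} \cdot 21 \cdot 24 = \left(- \frac{16}{9}\right) 21 \cdot 24 = \left(- \frac{112}{3}\right) 24 = -896$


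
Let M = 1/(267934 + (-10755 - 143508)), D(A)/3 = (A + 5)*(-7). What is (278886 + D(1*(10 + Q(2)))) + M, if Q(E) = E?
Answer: 31660669960/113671 ≈ 2.7853e+5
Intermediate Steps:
D(A) = -105 - 21*A (D(A) = 3*((A + 5)*(-7)) = 3*((5 + A)*(-7)) = 3*(-35 - 7*A) = -105 - 21*A)
M = 1/113671 (M = 1/(267934 - 154263) = 1/113671 ≈ 8.7973e-6)
(278886 + D(1*(10 + Q(2)))) + M = (278886 + (-105 - 21*(10 + 2))) + 1/113671 = (278886 + (-105 - 21*12)) + 1/113671 = (278886 + (-105 - 252)) + 1/113671 = (278886 - 357) + 1/113671 = 278529 + 1/113671 = 31660669960/113671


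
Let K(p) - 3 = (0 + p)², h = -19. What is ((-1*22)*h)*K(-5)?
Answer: 11704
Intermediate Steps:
K(p) = 3 + p² (K(p) = 3 + (0 + p)² = 3 + p²)
((-1*22)*h)*K(-5) = (-1*22*(-19))*(3 + (-5)²) = (-22*(-19))*(3 + 25) = 418*28 = 11704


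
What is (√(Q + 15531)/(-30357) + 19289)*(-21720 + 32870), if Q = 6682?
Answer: 215072350 - 11150*√22213/30357 ≈ 2.1507e+8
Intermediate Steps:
(√(Q + 15531)/(-30357) + 19289)*(-21720 + 32870) = (√(6682 + 15531)/(-30357) + 19289)*(-21720 + 32870) = (√22213*(-1/30357) + 19289)*11150 = (-√22213/30357 + 19289)*11150 = (19289 - √22213/30357)*11150 = 215072350 - 11150*√22213/30357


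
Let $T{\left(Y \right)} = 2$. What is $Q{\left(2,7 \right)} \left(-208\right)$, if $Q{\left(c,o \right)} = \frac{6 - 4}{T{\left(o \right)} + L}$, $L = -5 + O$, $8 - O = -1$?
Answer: $- \frac{208}{3} \approx -69.333$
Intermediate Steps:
$O = 9$ ($O = 8 - -1 = 8 + 1 = 9$)
$L = 4$ ($L = -5 + 9 = 4$)
$Q{\left(c,o \right)} = \frac{1}{3}$ ($Q{\left(c,o \right)} = \frac{6 - 4}{2 + 4} = \frac{2}{6} = 2 \cdot \frac{1}{6} = \frac{1}{3}$)
$Q{\left(2,7 \right)} \left(-208\right) = \frac{1}{3} \left(-208\right) = - \frac{208}{3}$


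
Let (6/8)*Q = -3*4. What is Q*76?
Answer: -1216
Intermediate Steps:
Q = -16 (Q = 4*(-3*4)/3 = (4/3)*(-12) = -16)
Q*76 = -16*76 = -1216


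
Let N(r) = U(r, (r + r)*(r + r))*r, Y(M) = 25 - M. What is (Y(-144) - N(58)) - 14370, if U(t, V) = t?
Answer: -17565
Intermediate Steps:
N(r) = r² (N(r) = r*r = r²)
(Y(-144) - N(58)) - 14370 = ((25 - 1*(-144)) - 1*58²) - 14370 = ((25 + 144) - 1*3364) - 14370 = (169 - 3364) - 14370 = -3195 - 14370 = -17565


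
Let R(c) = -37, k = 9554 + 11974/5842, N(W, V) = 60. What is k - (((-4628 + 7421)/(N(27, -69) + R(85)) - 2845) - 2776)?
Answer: 43977451/2921 ≈ 15056.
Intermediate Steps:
k = 27913221/2921 (k = 9554 + 11974*(1/5842) = 9554 + 5987/2921 = 27913221/2921 ≈ 9556.0)
k - (((-4628 + 7421)/(N(27, -69) + R(85)) - 2845) - 2776) = 27913221/2921 - (((-4628 + 7421)/(60 - 37) - 2845) - 2776) = 27913221/2921 - ((2793/23 - 2845) - 2776) = 27913221/2921 - (-62642/23 - 2776) = 27913221/2921 - 1*(-126490/23) = 27913221/2921 + 126490/23 = 43977451/2921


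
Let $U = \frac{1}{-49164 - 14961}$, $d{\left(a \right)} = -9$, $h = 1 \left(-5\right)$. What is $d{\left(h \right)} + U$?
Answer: $- \frac{577126}{64125} \approx -9.0$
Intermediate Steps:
$h = -5$
$U = - \frac{1}{64125}$ ($U = \frac{1}{-64125} = - \frac{1}{64125} \approx -1.5595 \cdot 10^{-5}$)
$d{\left(h \right)} + U = -9 - \frac{1}{64125} = - \frac{577126}{64125}$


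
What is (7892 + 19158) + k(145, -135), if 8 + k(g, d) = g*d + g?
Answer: 7612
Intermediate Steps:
k(g, d) = -8 + g + d*g (k(g, d) = -8 + (g*d + g) = -8 + (d*g + g) = -8 + (g + d*g) = -8 + g + d*g)
(7892 + 19158) + k(145, -135) = (7892 + 19158) + (-8 + 145 - 135*145) = 27050 + (-8 + 145 - 19575) = 27050 - 19438 = 7612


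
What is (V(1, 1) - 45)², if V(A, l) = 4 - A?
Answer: 1764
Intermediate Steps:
(V(1, 1) - 45)² = ((4 - 1*1) - 45)² = ((4 - 1) - 45)² = (3 - 45)² = (-42)² = 1764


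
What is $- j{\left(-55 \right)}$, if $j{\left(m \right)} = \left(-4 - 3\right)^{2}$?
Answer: $-49$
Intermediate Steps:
$j{\left(m \right)} = 49$ ($j{\left(m \right)} = \left(-7\right)^{2} = 49$)
$- j{\left(-55 \right)} = \left(-1\right) 49 = -49$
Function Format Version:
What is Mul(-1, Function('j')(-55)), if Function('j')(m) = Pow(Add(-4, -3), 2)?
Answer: -49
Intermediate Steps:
Function('j')(m) = 49 (Function('j')(m) = Pow(-7, 2) = 49)
Mul(-1, Function('j')(-55)) = Mul(-1, 49) = -49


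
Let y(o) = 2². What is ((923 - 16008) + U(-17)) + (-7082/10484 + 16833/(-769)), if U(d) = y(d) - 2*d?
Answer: -60746893221/4031098 ≈ -15070.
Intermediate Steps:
y(o) = 4
U(d) = 4 - 2*d
((923 - 16008) + U(-17)) + (-7082/10484 + 16833/(-769)) = ((923 - 16008) + (4 - 2*(-17))) + (-7082/10484 + 16833/(-769)) = (-15085 + (4 + 34)) + (-7082*1/10484 + 16833*(-1/769)) = (-15085 + 38) + (-3541/5242 - 16833/769) = -15047 - 90961615/4031098 = -60746893221/4031098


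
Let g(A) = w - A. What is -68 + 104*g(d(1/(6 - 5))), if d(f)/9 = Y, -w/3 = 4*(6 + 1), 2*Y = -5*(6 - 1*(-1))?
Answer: 7576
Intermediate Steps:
Y = -35/2 (Y = (-5*(6 - 1*(-1)))/2 = (-5*(6 + 1))/2 = (-5*7)/2 = (½)*(-35) = -35/2 ≈ -17.500)
w = -84 (w = -12*(6 + 1) = -12*7 = -3*28 = -84)
d(f) = -315/2 (d(f) = 9*(-35/2) = -315/2)
g(A) = -84 - A
-68 + 104*g(d(1/(6 - 5))) = -68 + 104*(-84 - 1*(-315/2)) = -68 + 104*(-84 + 315/2) = -68 + 104*(147/2) = -68 + 7644 = 7576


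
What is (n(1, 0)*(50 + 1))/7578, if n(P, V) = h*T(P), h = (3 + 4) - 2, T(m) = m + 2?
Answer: 85/842 ≈ 0.10095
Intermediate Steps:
T(m) = 2 + m
h = 5 (h = 7 - 2 = 5)
n(P, V) = 10 + 5*P (n(P, V) = 5*(2 + P) = 10 + 5*P)
(n(1, 0)*(50 + 1))/7578 = ((10 + 5*1)*(50 + 1))/7578 = ((10 + 5)*51)*(1/7578) = (15*51)*(1/7578) = 765*(1/7578) = 85/842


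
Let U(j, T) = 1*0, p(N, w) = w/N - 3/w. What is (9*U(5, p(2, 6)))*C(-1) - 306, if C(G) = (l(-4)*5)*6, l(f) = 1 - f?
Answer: -306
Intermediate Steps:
p(N, w) = -3/w + w/N
U(j, T) = 0
C(G) = 150 (C(G) = ((1 - 1*(-4))*5)*6 = ((1 + 4)*5)*6 = (5*5)*6 = 25*6 = 150)
(9*U(5, p(2, 6)))*C(-1) - 306 = (9*0)*150 - 306 = 0*150 - 306 = 0 - 306 = -306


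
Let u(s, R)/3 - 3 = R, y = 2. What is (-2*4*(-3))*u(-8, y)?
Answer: 360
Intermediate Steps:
u(s, R) = 9 + 3*R
(-2*4*(-3))*u(-8, y) = (-2*4*(-3))*(9 + 3*2) = (-8*(-3))*(9 + 6) = 24*15 = 360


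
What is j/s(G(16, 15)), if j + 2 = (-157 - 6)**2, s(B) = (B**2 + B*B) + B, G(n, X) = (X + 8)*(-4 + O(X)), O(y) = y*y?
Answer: 26567/51678861 ≈ 0.00051408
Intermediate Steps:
O(y) = y**2
G(n, X) = (-4 + X**2)*(8 + X) (G(n, X) = (X + 8)*(-4 + X**2) = (8 + X)*(-4 + X**2) = (-4 + X**2)*(8 + X))
s(B) = B + 2*B**2 (s(B) = (B**2 + B**2) + B = 2*B**2 + B = B + 2*B**2)
j = 26567 (j = -2 + (-157 - 6)**2 = -2 + (-163)**2 = -2 + 26569 = 26567)
j/s(G(16, 15)) = 26567/(((-32 + 15**3 - 4*15 + 8*15**2)*(1 + 2*(-32 + 15**3 - 4*15 + 8*15**2)))) = 26567/(((-32 + 3375 - 60 + 8*225)*(1 + 2*(-32 + 3375 - 60 + 8*225)))) = 26567/(((-32 + 3375 - 60 + 1800)*(1 + 2*(-32 + 3375 - 60 + 1800)))) = 26567/((5083*(1 + 2*5083))) = 26567/((5083*(1 + 10166))) = 26567/((5083*10167)) = 26567/51678861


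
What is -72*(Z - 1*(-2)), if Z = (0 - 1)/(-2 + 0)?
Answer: -180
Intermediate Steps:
Z = ½ (Z = -1/(-2) = -1*(-½) = ½ ≈ 0.50000)
-72*(Z - 1*(-2)) = -72*(½ - 1*(-2)) = -72*(½ + 2) = -72*5/2 = -180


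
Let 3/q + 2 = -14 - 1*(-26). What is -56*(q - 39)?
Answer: 10836/5 ≈ 2167.2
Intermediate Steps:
q = 3/10 (q = 3/(-2 + (-14 - 1*(-26))) = 3/(-2 + (-14 + 26)) = 3/(-2 + 12) = 3/10 ≈ 0.30000)
-56*(q - 39) = -56*(3/10 - 39) = -56*(-387/10) = 10836/5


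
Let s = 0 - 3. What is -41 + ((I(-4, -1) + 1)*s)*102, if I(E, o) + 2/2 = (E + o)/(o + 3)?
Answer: 724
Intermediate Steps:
s = -3
I(E, o) = -1 + (E + o)/(3 + o) (I(E, o) = -1 + (E + o)/(o + 3) = -1 + (E + o)/(3 + o))
-41 + ((I(-4, -1) + 1)*s)*102 = -41 + (((-3 - 4)/(3 - 1) + 1)*(-3))*102 = -41 + ((-7/2 + 1)*(-3))*102 = -41 - 5/2*(-3)*102 = -41 + (15/2)*102 = -41 + 765 = 724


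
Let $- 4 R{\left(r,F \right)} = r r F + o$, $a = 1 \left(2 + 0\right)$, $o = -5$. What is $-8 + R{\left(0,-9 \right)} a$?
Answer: $- \frac{11}{2} \approx -5.5$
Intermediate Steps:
$a = 2$ ($a = 1 \cdot 2 = 2$)
$R{\left(r,F \right)} = \frac{5}{4} - \frac{F r^{2}}{4}$ ($R{\left(r,F \right)} = - \frac{r r F - 5}{4} = - \frac{r^{2} F - 5}{4} = - \frac{F r^{2} - 5}{4} = - \frac{-5 + F r^{2}}{4} = \frac{5}{4} - \frac{F r^{2}}{4}$)
$-8 + R{\left(0,-9 \right)} a = -8 + \left(\frac{5}{4} - - \frac{9 \cdot 0^{2}}{4}\right) 2 = -8 + \left(\frac{5}{4} - \left(- \frac{9}{4}\right) 0\right) 2 = -8 + \left(\frac{5}{4} + 0\right) 2 = -8 + \frac{5}{4} \cdot 2 = -8 + \frac{5}{2} = - \frac{11}{2}$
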